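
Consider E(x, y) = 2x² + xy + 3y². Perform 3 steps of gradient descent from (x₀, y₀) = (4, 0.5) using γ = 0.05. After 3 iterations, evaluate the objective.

∇E = (4x + y, x + 6y)
(x₁, y₁) = (4, 0.5) − 0.05·(16.5, 7) = (3.175, 0.15)
(x₂, y₂) = (3.175, 0.15) − 0.05·(12.85, 4.075) = (2.5325, -0.05375)
(x₃, y₃) = (2.5325, -0.05375) − 0.05·(10.07625, 2.21) = (2.0286875, -0.16425)
E(2.0286875, -0.16425) = 7.9788682109375

7.9788682109375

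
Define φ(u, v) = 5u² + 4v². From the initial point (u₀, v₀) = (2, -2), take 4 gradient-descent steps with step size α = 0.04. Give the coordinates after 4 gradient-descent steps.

∇φ = (10u, 8v)
(u₁, v₁) = (2, -2) − 0.04·(20, -16) = (1.2, -1.36)
(u₂, v₂) = (1.2, -1.36) − 0.04·(12, -10.88) = (0.72, -0.9248)
(u₃, v₃) = (0.72, -0.9248) − 0.04·(7.2, -7.3984) = (0.432, -0.628864)
(u₄, v₄) = (0.432, -0.628864) − 0.04·(4.32, -5.030912) = (0.2592, -0.42762752)

(0.2592, -0.42762752)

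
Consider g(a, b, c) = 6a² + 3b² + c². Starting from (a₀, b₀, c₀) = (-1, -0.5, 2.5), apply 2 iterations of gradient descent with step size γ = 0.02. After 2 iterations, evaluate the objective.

7.75991808

∇g = (12a, 6b, 2c)
Step 1: at (-1, -0.5, 2.5), ∇g = (-12, -3, 5) → (-1, -0.5, 2.5) − 0.02·(-12, -3, 5) = (-0.76, -0.44, 2.4)
Step 2: at (-0.76, -0.44, 2.4), ∇g = (-9.12, -2.64, 4.8) → (-0.76, -0.44, 2.4) − 0.02·(-9.12, -2.64, 4.8) = (-0.5776, -0.3872, 2.304)
g(-0.5776, -0.3872, 2.304) = 7.75991808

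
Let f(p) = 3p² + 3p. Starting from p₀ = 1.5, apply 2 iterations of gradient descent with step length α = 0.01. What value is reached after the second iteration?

f′(p) = 6p + 3
p₁ = 1.5 − 0.01·12 = 1.38
p₂ = 1.38 − 0.01·11.28 = 1.2672

1.2672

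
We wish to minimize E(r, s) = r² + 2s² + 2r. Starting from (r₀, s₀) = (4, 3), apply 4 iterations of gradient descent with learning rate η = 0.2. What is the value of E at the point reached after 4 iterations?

-0.58004992

∇E = (2r + 2, 4s)
Step 1: at (4, 3), ∇E = (10, 12) → (4, 3) − 0.2·(10, 12) = (2, 0.6)
Step 2: at (2, 0.6), ∇E = (6, 2.4) → (2, 0.6) − 0.2·(6, 2.4) = (0.8, 0.12)
Step 3: at (0.8, 0.12), ∇E = (3.6, 0.48) → (0.8, 0.12) − 0.2·(3.6, 0.48) = (0.08, 0.024)
Step 4: at (0.08, 0.024), ∇E = (2.16, 0.096) → (0.08, 0.024) − 0.2·(2.16, 0.096) = (-0.352, 0.0048)
E(-0.352, 0.0048) = -0.58004992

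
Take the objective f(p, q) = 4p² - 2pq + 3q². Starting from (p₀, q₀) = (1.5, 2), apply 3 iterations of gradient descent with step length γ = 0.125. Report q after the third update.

∇f = (8p - 2q, -2p + 6q)
(p₁, q₁) = (1.5, 2) − 0.125·(8, 9) = (0.5, 0.875)
(p₂, q₂) = (0.5, 0.875) − 0.125·(2.25, 4.25) = (0.21875, 0.34375)
(p₃, q₃) = (0.21875, 0.34375) − 0.125·(1.0625, 1.625) = (0.0859375, 0.140625)
q = 0.140625

0.140625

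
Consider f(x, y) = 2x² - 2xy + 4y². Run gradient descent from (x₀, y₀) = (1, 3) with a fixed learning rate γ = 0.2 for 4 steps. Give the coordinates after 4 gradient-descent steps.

(-0.28, 0.7728)

∇f = (4x - 2y, -2x + 8y)
Step 1: at (1, 3), ∇f = (-2, 22) → (1, 3) − 0.2·(-2, 22) = (1.4, -1.4)
Step 2: at (1.4, -1.4), ∇f = (8.4, -14) → (1.4, -1.4) − 0.2·(8.4, -14) = (-0.28, 1.4)
Step 3: at (-0.28, 1.4), ∇f = (-3.92, 11.76) → (-0.28, 1.4) − 0.2·(-3.92, 11.76) = (0.504, -0.952)
Step 4: at (0.504, -0.952), ∇f = (3.92, -8.624) → (0.504, -0.952) − 0.2·(3.92, -8.624) = (-0.28, 0.7728)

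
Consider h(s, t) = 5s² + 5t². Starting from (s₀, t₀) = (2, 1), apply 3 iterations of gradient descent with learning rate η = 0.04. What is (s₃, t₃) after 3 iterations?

∇h = (10s, 10t)
(s₁, t₁) = (2, 1) − 0.04·(20, 10) = (1.2, 0.6)
(s₂, t₂) = (1.2, 0.6) − 0.04·(12, 6) = (0.72, 0.36)
(s₃, t₃) = (0.72, 0.36) − 0.04·(7.2, 3.6) = (0.432, 0.216)

(0.432, 0.216)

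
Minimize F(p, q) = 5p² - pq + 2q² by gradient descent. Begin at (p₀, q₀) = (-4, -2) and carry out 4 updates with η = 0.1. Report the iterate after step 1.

(-0.2, -1.6)

∇F = (10p - q, -p + 4q)
(p₁, q₁) = (-4, -2) − 0.1·(-38, -4) = (-0.2, -1.6)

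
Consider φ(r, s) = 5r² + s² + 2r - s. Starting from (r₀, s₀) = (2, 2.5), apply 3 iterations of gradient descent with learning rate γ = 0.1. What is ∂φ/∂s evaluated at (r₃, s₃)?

2.048

∇φ = (10r + 2, 2s - 1)
(r₁, s₁) = (2, 2.5) − 0.1·(22, 4) = (-0.2, 2.1)
(r₂, s₂) = (-0.2, 2.1) − 0.1·(0, 3.2) = (-0.2, 1.78)
(r₃, s₃) = (-0.2, 1.78) − 0.1·(0, 2.56) = (-0.2, 1.524)
∂φ/∂s at (-0.2, 1.524) = 2.048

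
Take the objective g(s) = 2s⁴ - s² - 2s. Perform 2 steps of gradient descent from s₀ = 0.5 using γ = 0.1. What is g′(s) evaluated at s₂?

g′(s) = 8s³ - 2s - 2
Step 1: g′(0.5) = -2; s₁ = 0.5 − 0.1·(-2) = 0.7
Step 2: g′(0.7) = -0.656; s₂ = 0.7 − 0.1·(-0.656) = 0.7656
g′(s) at (0.7656) = 0.058810851328

0.058810851328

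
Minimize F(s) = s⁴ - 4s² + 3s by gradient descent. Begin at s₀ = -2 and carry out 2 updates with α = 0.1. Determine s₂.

-1.4228

F′(s) = 4s³ - 8s + 3
s₁ = -2 − 0.1·(-13) = -0.7
s₂ = -0.7 − 0.1·7.228 = -1.4228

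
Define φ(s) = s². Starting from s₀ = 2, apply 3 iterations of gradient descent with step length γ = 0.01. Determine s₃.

1.882384

φ′(s) = 2s
s₁ = 2 − 0.01·4 = 1.96
s₂ = 1.96 − 0.01·3.92 = 1.9208
s₃ = 1.9208 − 0.01·3.8416 = 1.882384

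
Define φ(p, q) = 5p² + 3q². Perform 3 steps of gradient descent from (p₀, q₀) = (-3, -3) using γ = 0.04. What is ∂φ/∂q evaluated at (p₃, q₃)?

∇φ = (10p, 6q)
Step 1: at (-3, -3), ∇φ = (-30, -18) → (-3, -3) − 0.04·(-30, -18) = (-1.8, -2.28)
Step 2: at (-1.8, -2.28), ∇φ = (-18, -13.68) → (-1.8, -2.28) − 0.04·(-18, -13.68) = (-1.08, -1.7328)
Step 3: at (-1.08, -1.7328), ∇φ = (-10.8, -10.3968) → (-1.08, -1.7328) − 0.04·(-10.8, -10.3968) = (-0.648, -1.316928)
∂φ/∂q at (-0.648, -1.316928) = -7.901568

-7.901568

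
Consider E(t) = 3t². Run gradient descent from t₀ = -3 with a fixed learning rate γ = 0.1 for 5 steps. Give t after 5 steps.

E′(t) = 6t
t₁ = -3 − 0.1·(-18) = -1.2
t₂ = -1.2 − 0.1·(-7.2) = -0.48
t₃ = -0.48 − 0.1·(-2.88) = -0.192
t₄ = -0.192 − 0.1·(-1.152) = -0.0768
t₅ = -0.0768 − 0.1·(-0.4608) = -0.03072

-0.03072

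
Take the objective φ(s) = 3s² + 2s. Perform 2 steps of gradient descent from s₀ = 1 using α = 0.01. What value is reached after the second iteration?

φ′(s) = 6s + 2
s₁ = 1 − 0.01·8 = 0.92
s₂ = 0.92 − 0.01·7.52 = 0.8448

0.8448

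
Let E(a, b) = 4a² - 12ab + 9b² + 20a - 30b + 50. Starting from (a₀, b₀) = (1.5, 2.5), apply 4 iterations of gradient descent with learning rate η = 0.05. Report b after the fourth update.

2.61445

∇E = (8a - 12b + 20, -12a + 18b - 30)
(a₁, b₁) = (1.5, 2.5) − 0.05·(2, -3) = (1.4, 2.65)
(a₂, b₂) = (1.4, 2.65) − 0.05·(-0.6, 0.9) = (1.43, 2.605)
(a₃, b₃) = (1.43, 2.605) − 0.05·(0.18, -0.27) = (1.421, 2.6185)
(a₄, b₄) = (1.421, 2.6185) − 0.05·(-0.054, 0.081) = (1.4237, 2.61445)
b = 2.61445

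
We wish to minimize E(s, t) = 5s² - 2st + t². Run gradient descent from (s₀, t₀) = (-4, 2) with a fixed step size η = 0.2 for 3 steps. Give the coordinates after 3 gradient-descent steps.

(5.632, -0.976)

∇E = (10s - 2t, -2s + 2t)
Step 1: at (-4, 2), ∇E = (-44, 12) → (-4, 2) − 0.2·(-44, 12) = (4.8, -0.4)
Step 2: at (4.8, -0.4), ∇E = (48.8, -10.4) → (4.8, -0.4) − 0.2·(48.8, -10.4) = (-4.96, 1.68)
Step 3: at (-4.96, 1.68), ∇E = (-52.96, 13.28) → (-4.96, 1.68) − 0.2·(-52.96, 13.28) = (5.632, -0.976)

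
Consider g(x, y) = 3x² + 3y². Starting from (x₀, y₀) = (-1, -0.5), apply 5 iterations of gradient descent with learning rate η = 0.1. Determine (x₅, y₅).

(-0.01024, -0.00512)

∇g = (6x, 6y)
(x₁, y₁) = (-1, -0.5) − 0.1·(-6, -3) = (-0.4, -0.2)
(x₂, y₂) = (-0.4, -0.2) − 0.1·(-2.4, -1.2) = (-0.16, -0.08)
(x₃, y₃) = (-0.16, -0.08) − 0.1·(-0.96, -0.48) = (-0.064, -0.032)
(x₄, y₄) = (-0.064, -0.032) − 0.1·(-0.384, -0.192) = (-0.0256, -0.0128)
(x₅, y₅) = (-0.0256, -0.0128) − 0.1·(-0.1536, -0.0768) = (-0.01024, -0.00512)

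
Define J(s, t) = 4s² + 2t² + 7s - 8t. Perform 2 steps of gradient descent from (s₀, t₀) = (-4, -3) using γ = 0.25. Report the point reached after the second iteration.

∇J = (8s + 7, 4t - 8)
Step 1: at (-4, -3), ∇J = (-25, -20) → (-4, -3) − 0.25·(-25, -20) = (2.25, 2)
Step 2: at (2.25, 2), ∇J = (25, 0) → (2.25, 2) − 0.25·(25, 0) = (-4, 2)

(-4, 2)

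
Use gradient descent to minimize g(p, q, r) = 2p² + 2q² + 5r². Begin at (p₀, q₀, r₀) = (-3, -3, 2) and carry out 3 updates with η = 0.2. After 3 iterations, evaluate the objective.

20.002304

∇g = (4p, 4q, 10r)
Step 1: at (-3, -3, 2), ∇g = (-12, -12, 20) → (-3, -3, 2) − 0.2·(-12, -12, 20) = (-0.6, -0.6, -2)
Step 2: at (-0.6, -0.6, -2), ∇g = (-2.4, -2.4, -20) → (-0.6, -0.6, -2) − 0.2·(-2.4, -2.4, -20) = (-0.12, -0.12, 2)
Step 3: at (-0.12, -0.12, 2), ∇g = (-0.48, -0.48, 20) → (-0.12, -0.12, 2) − 0.2·(-0.48, -0.48, 20) = (-0.024, -0.024, -2)
g(-0.024, -0.024, -2) = 20.002304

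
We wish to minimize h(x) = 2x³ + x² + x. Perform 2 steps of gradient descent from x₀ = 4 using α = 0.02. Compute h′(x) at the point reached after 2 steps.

h′(x) = 6x² + 2x + 1
x₁ = 4 − 0.02·105 = 1.9
x₂ = 1.9 − 0.02·26.46 = 1.3708
h′(x) at (1.3708) = 15.01615584

15.01615584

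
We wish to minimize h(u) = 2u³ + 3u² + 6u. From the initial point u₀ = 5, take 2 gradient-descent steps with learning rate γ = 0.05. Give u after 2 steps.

-8.857

h′(u) = 6u² + 6u + 6
Step 1: h′(5) = 186; u₁ = 5 − 0.05·186 = -4.3
Step 2: h′(-4.3) = 91.14; u₂ = -4.3 − 0.05·91.14 = -8.857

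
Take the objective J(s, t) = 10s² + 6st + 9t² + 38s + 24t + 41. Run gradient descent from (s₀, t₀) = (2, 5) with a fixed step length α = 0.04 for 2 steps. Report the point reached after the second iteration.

(-1.9744, -0.4144)

∇J = (20s + 6t + 38, 6s + 18t + 24)
(s₁, t₁) = (2, 5) − 0.04·(108, 126) = (-2.32, -0.04)
(s₂, t₂) = (-2.32, -0.04) − 0.04·(-8.64, 9.36) = (-1.9744, -0.4144)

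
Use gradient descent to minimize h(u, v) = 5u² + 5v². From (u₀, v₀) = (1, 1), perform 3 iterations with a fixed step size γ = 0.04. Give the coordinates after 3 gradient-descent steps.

(0.216, 0.216)

∇h = (10u, 10v)
Step 1: at (1, 1), ∇h = (10, 10) → (1, 1) − 0.04·(10, 10) = (0.6, 0.6)
Step 2: at (0.6, 0.6), ∇h = (6, 6) → (0.6, 0.6) − 0.04·(6, 6) = (0.36, 0.36)
Step 3: at (0.36, 0.36), ∇h = (3.6, 3.6) → (0.36, 0.36) − 0.04·(3.6, 3.6) = (0.216, 0.216)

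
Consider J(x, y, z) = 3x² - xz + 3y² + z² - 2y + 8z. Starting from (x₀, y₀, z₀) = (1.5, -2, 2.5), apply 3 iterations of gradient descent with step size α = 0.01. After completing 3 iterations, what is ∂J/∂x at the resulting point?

∇J = (6x - z, 6y - 2, -x + 2z + 8)
(x₁, y₁, z₁) = (1.5, -2, 2.5) − 0.01·(6.5, -14, 11.5) = (1.435, -1.86, 2.385)
(x₂, y₂, z₂) = (1.435, -1.86, 2.385) − 0.01·(6.225, -13.16, 11.335) = (1.37275, -1.7284, 2.27165)
(x₃, y₃, z₃) = (1.37275, -1.7284, 2.27165) − 0.01·(5.96485, -12.3704, 11.17055) = (1.3131015, -1.604696, 2.1599445)
∂J/∂x at (1.3131015, -1.604696, 2.1599445) = 5.7186645

5.7186645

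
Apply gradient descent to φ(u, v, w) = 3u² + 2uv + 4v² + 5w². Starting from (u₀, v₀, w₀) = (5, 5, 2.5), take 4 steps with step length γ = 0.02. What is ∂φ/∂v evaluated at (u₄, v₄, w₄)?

21.1614976

∇φ = (6u + 2v, 2u + 8v, 10w)
(u₁, v₁, w₁) = (5, 5, 2.5) − 0.02·(40, 50, 25) = (4.2, 4, 2)
(u₂, v₂, w₂) = (4.2, 4, 2) − 0.02·(33.2, 40.4, 20) = (3.536, 3.192, 1.6)
(u₃, v₃, w₃) = (3.536, 3.192, 1.6) − 0.02·(27.6, 32.608, 16) = (2.984, 2.53984, 1.28)
(u₄, v₄, w₄) = (2.984, 2.53984, 1.28) − 0.02·(22.98368, 26.28672, 12.8) = (2.5243264, 2.0141056, 1.024)
∂φ/∂v at (2.5243264, 2.0141056, 1.024) = 21.1614976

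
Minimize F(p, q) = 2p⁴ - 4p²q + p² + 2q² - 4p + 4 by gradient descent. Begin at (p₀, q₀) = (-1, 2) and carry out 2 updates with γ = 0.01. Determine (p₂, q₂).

(-1.03463936, 1.923216)

∇F = (8p³ - 8pq + 2p - 4, -4p² + 4q)
Step 1: at (-1, 2), ∇F = (2, 4) → (-1, 2) − 0.01·(2, 4) = (-1.02, 1.96)
Step 2: at (-1.02, 1.96), ∇F = (1.463936, 3.6784) → (-1.02, 1.96) − 0.01·(1.463936, 3.6784) = (-1.03463936, 1.923216)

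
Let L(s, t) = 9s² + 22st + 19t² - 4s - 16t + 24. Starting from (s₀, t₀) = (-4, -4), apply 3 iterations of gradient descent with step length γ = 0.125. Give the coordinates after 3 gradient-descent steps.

∇L = (18s + 22t - 4, 22s + 38t - 16)
(s₁, t₁) = (-4, -4) − 0.125·(-164, -256) = (16.5, 28)
(s₂, t₂) = (16.5, 28) − 0.125·(909, 1411) = (-97.125, -148.375)
(s₃, t₃) = (-97.125, -148.375) − 0.125·(-5016.5, -7791) = (529.9375, 825.5)

(529.9375, 825.5)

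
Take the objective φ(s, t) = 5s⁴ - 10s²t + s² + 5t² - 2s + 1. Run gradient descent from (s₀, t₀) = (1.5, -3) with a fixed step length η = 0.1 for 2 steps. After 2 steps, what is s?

∇φ = (20s³ - 20st + 2s - 2, -10s² + 10t)
(s₁, t₁) = (1.5, -3) − 0.1·(158.5, -52.5) = (-14.35, 2.25)
(s₂, t₂) = (-14.35, 2.25) − 0.1·(-58484.7075, -2036.725) = (5834.12075, 205.9225)
s = 5834.12075

5834.12075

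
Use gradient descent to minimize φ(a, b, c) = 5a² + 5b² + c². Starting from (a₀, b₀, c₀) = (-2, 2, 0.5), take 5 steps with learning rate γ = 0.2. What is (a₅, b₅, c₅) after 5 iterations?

(2, -2, 0.03888)

∇φ = (10a, 10b, 2c)
(a₁, b₁, c₁) = (-2, 2, 0.5) − 0.2·(-20, 20, 1) = (2, -2, 0.3)
(a₂, b₂, c₂) = (2, -2, 0.3) − 0.2·(20, -20, 0.6) = (-2, 2, 0.18)
(a₃, b₃, c₃) = (-2, 2, 0.18) − 0.2·(-20, 20, 0.36) = (2, -2, 0.108)
(a₄, b₄, c₄) = (2, -2, 0.108) − 0.2·(20, -20, 0.216) = (-2, 2, 0.0648)
(a₅, b₅, c₅) = (-2, 2, 0.0648) − 0.2·(-20, 20, 0.1296) = (2, -2, 0.03888)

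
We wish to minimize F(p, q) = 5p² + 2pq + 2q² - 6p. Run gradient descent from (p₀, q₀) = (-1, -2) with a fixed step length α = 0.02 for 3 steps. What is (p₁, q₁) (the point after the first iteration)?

∇F = (10p + 2q - 6, 2p + 4q)
Step 1: at (-1, -2), ∇F = (-20, -10) → (-1, -2) − 0.02·(-20, -10) = (-0.6, -1.8)

(-0.6, -1.8)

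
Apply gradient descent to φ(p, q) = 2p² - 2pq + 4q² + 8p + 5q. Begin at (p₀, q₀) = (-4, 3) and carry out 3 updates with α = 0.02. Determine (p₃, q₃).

(-3.306656, 1.145984)

∇φ = (4p - 2q + 8, -2p + 8q + 5)
Step 1: at (-4, 3), ∇φ = (-14, 37) → (-4, 3) − 0.02·(-14, 37) = (-3.72, 2.26)
Step 2: at (-3.72, 2.26), ∇φ = (-11.4, 30.52) → (-3.72, 2.26) − 0.02·(-11.4, 30.52) = (-3.492, 1.6496)
Step 3: at (-3.492, 1.6496), ∇φ = (-9.2672, 25.1808) → (-3.492, 1.6496) − 0.02·(-9.2672, 25.1808) = (-3.306656, 1.145984)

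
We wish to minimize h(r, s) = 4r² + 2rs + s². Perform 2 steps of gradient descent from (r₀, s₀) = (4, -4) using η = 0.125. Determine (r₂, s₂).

∇h = (8r + 2s, 2r + 2s)
Step 1: at (4, -4), ∇h = (24, 0) → (4, -4) − 0.125·(24, 0) = (1, -4)
Step 2: at (1, -4), ∇h = (0, -6) → (1, -4) − 0.125·(0, -6) = (1, -3.25)

(1, -3.25)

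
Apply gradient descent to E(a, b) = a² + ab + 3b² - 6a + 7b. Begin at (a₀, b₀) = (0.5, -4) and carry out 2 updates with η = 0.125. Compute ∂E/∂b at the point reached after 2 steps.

∇E = (2a + b - 6, a + 6b + 7)
Step 1: at (0.5, -4), ∇E = (-9, -16.5) → (0.5, -4) − 0.125·(-9, -16.5) = (1.625, -1.9375)
Step 2: at (1.625, -1.9375), ∇E = (-4.6875, -3) → (1.625, -1.9375) − 0.125·(-4.6875, -3) = (2.2109375, -1.5625)
∂E/∂b at (2.2109375, -1.5625) = -0.1640625

-0.1640625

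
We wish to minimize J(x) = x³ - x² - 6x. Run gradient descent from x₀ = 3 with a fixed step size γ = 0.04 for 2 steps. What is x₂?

J′(x) = 3x² - 2x - 6
Step 1: J′(3) = 15; x₁ = 3 − 0.04·15 = 2.4
Step 2: J′(2.4) = 6.48; x₂ = 2.4 − 0.04·6.48 = 2.1408

2.1408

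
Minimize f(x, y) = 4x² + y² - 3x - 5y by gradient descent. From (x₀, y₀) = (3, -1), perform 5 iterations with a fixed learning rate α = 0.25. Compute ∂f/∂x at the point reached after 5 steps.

-21

∇f = (8x - 3, 2y - 5)
(x₁, y₁) = (3, -1) − 0.25·(21, -7) = (-2.25, 0.75)
(x₂, y₂) = (-2.25, 0.75) − 0.25·(-21, -3.5) = (3, 1.625)
(x₃, y₃) = (3, 1.625) − 0.25·(21, -1.75) = (-2.25, 2.0625)
(x₄, y₄) = (-2.25, 2.0625) − 0.25·(-21, -0.875) = (3, 2.28125)
(x₅, y₅) = (3, 2.28125) − 0.25·(21, -0.4375) = (-2.25, 2.390625)
∂f/∂x at (-2.25, 2.390625) = -21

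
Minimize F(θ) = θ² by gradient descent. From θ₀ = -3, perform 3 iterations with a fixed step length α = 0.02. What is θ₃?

-2.654208

F′(θ) = 2θ
Step 1: F′(-3) = -6; θ₁ = -3 − 0.02·(-6) = -2.88
Step 2: F′(-2.88) = -5.76; θ₂ = -2.88 − 0.02·(-5.76) = -2.7648
Step 3: F′(-2.7648) = -5.5296; θ₃ = -2.7648 − 0.02·(-5.5296) = -2.654208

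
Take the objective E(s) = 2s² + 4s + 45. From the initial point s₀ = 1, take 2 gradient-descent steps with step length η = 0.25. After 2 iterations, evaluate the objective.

E′(s) = 4s + 4
Step 1: E′(1) = 8; s₁ = 1 − 0.25·8 = -1
Step 2: E′(-1) = 0; s₂ = -1 − 0.25·0 = -1
E(-1) = 43

43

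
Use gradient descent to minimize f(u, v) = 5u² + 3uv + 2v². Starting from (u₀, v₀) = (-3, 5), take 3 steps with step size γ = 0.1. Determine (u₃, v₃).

(-0.837, 2.025)

∇f = (10u + 3v, 3u + 4v)
(u₁, v₁) = (-3, 5) − 0.1·(-15, 11) = (-1.5, 3.9)
(u₂, v₂) = (-1.5, 3.9) − 0.1·(-3.3, 11.1) = (-1.17, 2.79)
(u₃, v₃) = (-1.17, 2.79) − 0.1·(-3.33, 7.65) = (-0.837, 2.025)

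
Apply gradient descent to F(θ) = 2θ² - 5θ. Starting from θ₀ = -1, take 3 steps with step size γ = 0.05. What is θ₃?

F′(θ) = 4θ - 5
θ₁ = -1 − 0.05·(-9) = -0.55
θ₂ = -0.55 − 0.05·(-7.2) = -0.19
θ₃ = -0.19 − 0.05·(-5.76) = 0.098

0.098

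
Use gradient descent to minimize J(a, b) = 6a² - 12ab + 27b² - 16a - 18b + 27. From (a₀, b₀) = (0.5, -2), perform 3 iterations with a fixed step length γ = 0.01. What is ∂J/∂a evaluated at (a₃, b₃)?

-12.270208

∇J = (12a - 12b - 16, -12a + 54b - 18)
Step 1: at (0.5, -2), ∇J = (14, -132) → (0.5, -2) − 0.01·(14, -132) = (0.36, -0.68)
Step 2: at (0.36, -0.68), ∇J = (-3.52, -59.04) → (0.36, -0.68) − 0.01·(-3.52, -59.04) = (0.3952, -0.0896)
Step 3: at (0.3952, -0.0896), ∇J = (-10.1824, -27.5808) → (0.3952, -0.0896) − 0.01·(-10.1824, -27.5808) = (0.497024, 0.186208)
∂J/∂a at (0.497024, 0.186208) = -12.270208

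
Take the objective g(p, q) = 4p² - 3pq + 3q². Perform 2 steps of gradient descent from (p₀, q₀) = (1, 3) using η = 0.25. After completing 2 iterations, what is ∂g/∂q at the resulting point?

13.3125

∇g = (8p - 3q, -3p + 6q)
Step 1: at (1, 3), ∇g = (-1, 15) → (1, 3) − 0.25·(-1, 15) = (1.25, -0.75)
Step 2: at (1.25, -0.75), ∇g = (12.25, -8.25) → (1.25, -0.75) − 0.25·(12.25, -8.25) = (-1.8125, 1.3125)
∂g/∂q at (-1.8125, 1.3125) = 13.3125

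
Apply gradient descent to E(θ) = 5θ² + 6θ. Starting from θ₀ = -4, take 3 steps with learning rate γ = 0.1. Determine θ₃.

E′(θ) = 10θ + 6
θ₁ = -4 − 0.1·(-34) = -0.6
θ₂ = -0.6 − 0.1·0 = -0.6
θ₃ = -0.6 − 0.1·0 = -0.6

-0.6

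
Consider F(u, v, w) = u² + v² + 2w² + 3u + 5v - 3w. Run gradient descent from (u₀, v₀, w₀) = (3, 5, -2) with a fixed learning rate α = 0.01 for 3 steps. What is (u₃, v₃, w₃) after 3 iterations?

(2.735364, 4.55894, -1.683024)

∇F = (2u + 3, 2v + 5, 4w - 3)
Step 1: at (3, 5, -2), ∇F = (9, 15, -11) → (3, 5, -2) − 0.01·(9, 15, -11) = (2.91, 4.85, -1.89)
Step 2: at (2.91, 4.85, -1.89), ∇F = (8.82, 14.7, -10.56) → (2.91, 4.85, -1.89) − 0.01·(8.82, 14.7, -10.56) = (2.8218, 4.703, -1.7844)
Step 3: at (2.8218, 4.703, -1.7844), ∇F = (8.6436, 14.406, -10.1376) → (2.8218, 4.703, -1.7844) − 0.01·(8.6436, 14.406, -10.1376) = (2.735364, 4.55894, -1.683024)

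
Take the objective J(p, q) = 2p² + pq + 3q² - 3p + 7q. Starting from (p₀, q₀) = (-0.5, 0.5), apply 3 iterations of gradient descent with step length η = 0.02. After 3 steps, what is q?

-0.009452

∇J = (4p + q - 3, p + 6q + 7)
Step 1: at (-0.5, 0.5), ∇J = (-4.5, 9.5) → (-0.5, 0.5) − 0.02·(-4.5, 9.5) = (-0.41, 0.31)
Step 2: at (-0.41, 0.31), ∇J = (-4.33, 8.45) → (-0.41, 0.31) − 0.02·(-4.33, 8.45) = (-0.3234, 0.141)
Step 3: at (-0.3234, 0.141), ∇J = (-4.1526, 7.5226) → (-0.3234, 0.141) − 0.02·(-4.1526, 7.5226) = (-0.240348, -0.009452)
q = -0.009452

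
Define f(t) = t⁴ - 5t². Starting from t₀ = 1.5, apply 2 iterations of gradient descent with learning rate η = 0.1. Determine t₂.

f′(t) = 4t³ - 10t
t₁ = 1.5 − 0.1·(-1.5) = 1.65
t₂ = 1.65 − 0.1·1.4685 = 1.50315

1.50315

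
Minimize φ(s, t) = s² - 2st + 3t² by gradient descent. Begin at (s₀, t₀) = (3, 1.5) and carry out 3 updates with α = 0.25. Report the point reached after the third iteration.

(1.125, 0.375)

∇φ = (2s - 2t, -2s + 6t)
Step 1: at (3, 1.5), ∇φ = (3, 3) → (3, 1.5) − 0.25·(3, 3) = (2.25, 0.75)
Step 2: at (2.25, 0.75), ∇φ = (3, 0) → (2.25, 0.75) − 0.25·(3, 0) = (1.5, 0.75)
Step 3: at (1.5, 0.75), ∇φ = (1.5, 1.5) → (1.5, 0.75) − 0.25·(1.5, 1.5) = (1.125, 0.375)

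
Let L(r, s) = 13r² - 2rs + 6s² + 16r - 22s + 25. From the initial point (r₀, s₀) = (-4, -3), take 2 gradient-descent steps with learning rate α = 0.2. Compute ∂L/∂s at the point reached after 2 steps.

∇L = (26r - 2s + 16, -2r + 12s - 22)
(r₁, s₁) = (-4, -3) − 0.2·(-82, -50) = (12.4, 7)
(r₂, s₂) = (12.4, 7) − 0.2·(324.4, 37.2) = (-52.48, -0.44)
∂L/∂s at (-52.48, -0.44) = 77.68

77.68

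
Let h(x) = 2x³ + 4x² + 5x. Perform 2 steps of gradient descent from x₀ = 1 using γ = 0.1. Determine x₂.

-1.166

h′(x) = 6x² + 8x + 5
x₁ = 1 − 0.1·19 = -0.9
x₂ = -0.9 − 0.1·2.66 = -1.166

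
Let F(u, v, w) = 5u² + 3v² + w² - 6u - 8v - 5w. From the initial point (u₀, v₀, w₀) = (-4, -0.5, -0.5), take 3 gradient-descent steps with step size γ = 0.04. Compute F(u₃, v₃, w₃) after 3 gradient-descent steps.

-1.046875908096

∇F = (10u - 6, 6v - 8, 2w - 5)
(u₁, v₁, w₁) = (-4, -0.5, -0.5) − 0.04·(-46, -11, -6) = (-2.16, -0.06, -0.26)
(u₂, v₂, w₂) = (-2.16, -0.06, -0.26) − 0.04·(-27.6, -8.36, -5.52) = (-1.056, 0.2744, -0.0392)
(u₃, v₃, w₃) = (-1.056, 0.2744, -0.0392) − 0.04·(-16.56, -6.3536, -5.0784) = (-0.3936, 0.528544, 0.163936)
F(-0.3936, 0.528544, 0.163936) = -1.046875908096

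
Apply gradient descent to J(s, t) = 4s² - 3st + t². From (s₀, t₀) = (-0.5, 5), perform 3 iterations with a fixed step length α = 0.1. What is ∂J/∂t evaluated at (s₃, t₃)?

2.45

∇J = (8s - 3t, -3s + 2t)
(s₁, t₁) = (-0.5, 5) − 0.1·(-19, 11.5) = (1.4, 3.85)
(s₂, t₂) = (1.4, 3.85) − 0.1·(-0.35, 3.5) = (1.435, 3.5)
(s₃, t₃) = (1.435, 3.5) − 0.1·(0.98, 2.695) = (1.337, 3.2305)
∂J/∂t at (1.337, 3.2305) = 2.45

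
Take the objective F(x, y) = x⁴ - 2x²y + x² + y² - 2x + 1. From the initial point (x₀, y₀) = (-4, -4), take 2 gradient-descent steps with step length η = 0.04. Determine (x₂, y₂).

∇F = (4x³ - 4xy + 2x - 2, -2x² + 2y)
Step 1: at (-4, -4), ∇F = (-330, -40) → (-4, -4) − 0.04·(-330, -40) = (9.2, -2.4)
Step 2: at (9.2, -2.4), ∇F = (3219.472, -174.08) → (9.2, -2.4) − 0.04·(3219.472, -174.08) = (-119.57888, 4.5632)

(-119.57888, 4.5632)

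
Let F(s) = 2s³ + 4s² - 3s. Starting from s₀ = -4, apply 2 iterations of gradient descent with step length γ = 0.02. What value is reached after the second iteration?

F′(s) = 6s² + 8s - 3
s₁ = -4 − 0.02·61 = -5.22
s₂ = -5.22 − 0.02·118.7304 = -7.594608

-7.594608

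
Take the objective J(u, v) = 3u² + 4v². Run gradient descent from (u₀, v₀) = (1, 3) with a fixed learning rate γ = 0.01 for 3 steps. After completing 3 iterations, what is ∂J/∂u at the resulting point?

4.983504

∇J = (6u, 8v)
(u₁, v₁) = (1, 3) − 0.01·(6, 24) = (0.94, 2.76)
(u₂, v₂) = (0.94, 2.76) − 0.01·(5.64, 22.08) = (0.8836, 2.5392)
(u₃, v₃) = (0.8836, 2.5392) − 0.01·(5.3016, 20.3136) = (0.830584, 2.336064)
∂J/∂u at (0.830584, 2.336064) = 4.983504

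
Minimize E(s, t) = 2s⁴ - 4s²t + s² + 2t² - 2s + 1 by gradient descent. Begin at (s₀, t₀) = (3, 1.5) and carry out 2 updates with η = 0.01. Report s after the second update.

1.19896832

∇E = (8s³ - 8st + 2s - 2, -4s² + 4t)
Step 1: at (3, 1.5), ∇E = (184, -30) → (3, 1.5) − 0.01·(184, -30) = (1.16, 1.8)
Step 2: at (1.16, 1.8), ∇E = (-3.896832, 1.8176) → (1.16, 1.8) − 0.01·(-3.896832, 1.8176) = (1.19896832, 1.781824)
s = 1.19896832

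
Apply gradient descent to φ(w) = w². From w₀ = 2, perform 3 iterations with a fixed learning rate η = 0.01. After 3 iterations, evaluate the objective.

φ′(w) = 2w
w₁ = 2 − 0.01·4 = 1.96
w₂ = 1.96 − 0.01·3.92 = 1.9208
w₃ = 1.9208 − 0.01·3.8416 = 1.882384
φ(1.882384) = 3.543369523456

3.543369523456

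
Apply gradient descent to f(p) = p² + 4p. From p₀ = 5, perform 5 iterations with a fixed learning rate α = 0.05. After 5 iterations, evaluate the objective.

f′(p) = 2p + 4
p₁ = 5 − 0.05·14 = 4.3
p₂ = 4.3 − 0.05·12.6 = 3.67
p₃ = 3.67 − 0.05·11.34 = 3.103
p₄ = 3.103 − 0.05·10.206 = 2.5927
p₅ = 2.5927 − 0.05·9.1854 = 2.13343
f(2.13343) = 13.0852435649

13.0852435649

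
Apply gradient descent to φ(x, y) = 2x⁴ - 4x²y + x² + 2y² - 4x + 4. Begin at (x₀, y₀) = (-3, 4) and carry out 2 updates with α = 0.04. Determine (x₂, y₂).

(2.15584, 4.8064)

∇φ = (8x³ - 8xy + 2x - 4, -4x² + 4y)
(x₁, y₁) = (-3, 4) − 0.04·(-130, -20) = (2.2, 4.8)
(x₂, y₂) = (2.2, 4.8) − 0.04·(1.104, -0.16) = (2.15584, 4.8064)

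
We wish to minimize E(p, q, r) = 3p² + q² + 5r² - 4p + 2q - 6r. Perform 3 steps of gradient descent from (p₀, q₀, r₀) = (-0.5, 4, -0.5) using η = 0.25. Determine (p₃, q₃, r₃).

∇E = (6p - 4, 2q + 2, 10r - 6)
(p₁, q₁, r₁) = (-0.5, 4, -0.5) − 0.25·(-7, 10, -11) = (1.25, 1.5, 2.25)
(p₂, q₂, r₂) = (1.25, 1.5, 2.25) − 0.25·(3.5, 5, 16.5) = (0.375, 0.25, -1.875)
(p₃, q₃, r₃) = (0.375, 0.25, -1.875) − 0.25·(-1.75, 2.5, -24.75) = (0.8125, -0.375, 4.3125)

(0.8125, -0.375, 4.3125)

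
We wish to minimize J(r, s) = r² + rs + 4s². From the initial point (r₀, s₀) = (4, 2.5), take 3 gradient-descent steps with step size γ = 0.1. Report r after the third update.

∇J = (2r + s, r + 8s)
Step 1: at (4, 2.5), ∇J = (10.5, 24) → (4, 2.5) − 0.1·(10.5, 24) = (2.95, 0.1)
Step 2: at (2.95, 0.1), ∇J = (6, 3.75) → (2.95, 0.1) − 0.1·(6, 3.75) = (2.35, -0.275)
Step 3: at (2.35, -0.275), ∇J = (4.425, 0.15) → (2.35, -0.275) − 0.1·(4.425, 0.15) = (1.9075, -0.29)
r = 1.9075

1.9075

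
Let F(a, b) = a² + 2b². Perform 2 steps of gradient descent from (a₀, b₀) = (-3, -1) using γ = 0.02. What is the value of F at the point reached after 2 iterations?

∇F = (2a, 4b)
(a₁, b₁) = (-3, -1) − 0.02·(-6, -4) = (-2.88, -0.92)
(a₂, b₂) = (-2.88, -0.92) − 0.02·(-5.76, -3.68) = (-2.7648, -0.8464)
F(-2.7648, -0.8464) = 9.07690496

9.07690496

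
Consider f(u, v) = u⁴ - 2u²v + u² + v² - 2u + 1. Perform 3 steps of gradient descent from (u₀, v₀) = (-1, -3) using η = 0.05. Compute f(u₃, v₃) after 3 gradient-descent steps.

5.251982451601

∇f = (4u³ - 4uv + 2u - 2, -2u² + 2v)
(u₁, v₁) = (-1, -3) − 0.05·(-20, -8) = (0, -2.6)
(u₂, v₂) = (0, -2.6) − 0.05·(-2, -5.2) = (0.1, -2.34)
(u₃, v₃) = (0.1, -2.34) − 0.05·(-0.86, -4.7) = (0.143, -2.105)
f(0.143, -2.105) = 5.251982451601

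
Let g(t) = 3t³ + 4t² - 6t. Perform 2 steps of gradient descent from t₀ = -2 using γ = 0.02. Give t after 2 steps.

-2.730912

g′(t) = 9t² + 8t - 6
t₁ = -2 − 0.02·14 = -2.28
t₂ = -2.28 − 0.02·22.5456 = -2.730912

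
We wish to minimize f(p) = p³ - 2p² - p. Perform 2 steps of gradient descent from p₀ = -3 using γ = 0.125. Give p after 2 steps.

f′(p) = 3p² - 4p - 1
p₁ = -3 − 0.125·38 = -7.75
p₂ = -7.75 − 0.125·210.1875 = -34.0234375

-34.0234375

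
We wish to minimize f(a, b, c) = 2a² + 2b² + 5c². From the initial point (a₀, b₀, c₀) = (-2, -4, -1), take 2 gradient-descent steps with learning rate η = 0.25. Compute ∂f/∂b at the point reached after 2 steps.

0

∇f = (4a, 4b, 10c)
(a₁, b₁, c₁) = (-2, -4, -1) − 0.25·(-8, -16, -10) = (0, 0, 1.5)
(a₂, b₂, c₂) = (0, 0, 1.5) − 0.25·(0, 0, 15) = (0, 0, -2.25)
∂f/∂b at (0, 0, -2.25) = 0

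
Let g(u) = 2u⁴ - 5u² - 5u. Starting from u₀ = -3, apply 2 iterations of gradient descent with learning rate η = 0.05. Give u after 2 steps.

g′(u) = 8u³ - 10u - 5
u₁ = -3 − 0.05·(-191) = 6.55
u₂ = 6.55 − 0.05·2177.591 = -102.32955

-102.32955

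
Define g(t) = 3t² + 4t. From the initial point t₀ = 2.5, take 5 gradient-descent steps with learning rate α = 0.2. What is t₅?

g′(t) = 6t + 4
t₁ = 2.5 − 0.2·19 = -1.3
t₂ = -1.3 − 0.2·(-3.8) = -0.54
t₃ = -0.54 − 0.2·0.76 = -0.692
t₄ = -0.692 − 0.2·(-0.152) = -0.6616
t₅ = -0.6616 − 0.2·0.0304 = -0.66768

-0.66768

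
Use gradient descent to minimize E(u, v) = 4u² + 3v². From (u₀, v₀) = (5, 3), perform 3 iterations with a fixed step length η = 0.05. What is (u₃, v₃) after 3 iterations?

(1.08, 1.029)

∇E = (8u, 6v)
Step 1: at (5, 3), ∇E = (40, 18) → (5, 3) − 0.05·(40, 18) = (3, 2.1)
Step 2: at (3, 2.1), ∇E = (24, 12.6) → (3, 2.1) − 0.05·(24, 12.6) = (1.8, 1.47)
Step 3: at (1.8, 1.47), ∇E = (14.4, 8.82) → (1.8, 1.47) − 0.05·(14.4, 8.82) = (1.08, 1.029)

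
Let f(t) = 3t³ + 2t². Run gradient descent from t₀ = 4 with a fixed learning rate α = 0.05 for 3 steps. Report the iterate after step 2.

f′(t) = 9t² + 4t
t₁ = 4 − 0.05·160 = -4
t₂ = -4 − 0.05·128 = -10.4

-10.4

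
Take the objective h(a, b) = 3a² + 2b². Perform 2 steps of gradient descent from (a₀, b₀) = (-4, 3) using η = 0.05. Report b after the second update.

∇h = (6a, 4b)
Step 1: at (-4, 3), ∇h = (-24, 12) → (-4, 3) − 0.05·(-24, 12) = (-2.8, 2.4)
Step 2: at (-2.8, 2.4), ∇h = (-16.8, 9.6) → (-2.8, 2.4) − 0.05·(-16.8, 9.6) = (-1.96, 1.92)
b = 1.92

1.92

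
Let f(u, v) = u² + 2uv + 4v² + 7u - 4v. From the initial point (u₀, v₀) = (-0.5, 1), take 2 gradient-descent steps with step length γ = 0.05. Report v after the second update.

∇f = (2u + 2v + 7, 2u + 8v - 4)
(u₁, v₁) = (-0.5, 1) − 0.05·(8, 3) = (-0.9, 0.85)
(u₂, v₂) = (-0.9, 0.85) − 0.05·(6.9, 1) = (-1.245, 0.8)
v = 0.8

0.8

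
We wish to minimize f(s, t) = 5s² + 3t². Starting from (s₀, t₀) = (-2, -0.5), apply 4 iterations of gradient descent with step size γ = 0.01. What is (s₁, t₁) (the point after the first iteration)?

∇f = (10s, 6t)
(s₁, t₁) = (-2, -0.5) − 0.01·(-20, -3) = (-1.8, -0.47)

(-1.8, -0.47)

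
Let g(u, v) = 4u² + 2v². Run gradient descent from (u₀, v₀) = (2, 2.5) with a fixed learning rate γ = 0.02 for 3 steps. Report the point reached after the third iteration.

(1.185408, 1.94672)

∇g = (8u, 4v)
(u₁, v₁) = (2, 2.5) − 0.02·(16, 10) = (1.68, 2.3)
(u₂, v₂) = (1.68, 2.3) − 0.02·(13.44, 9.2) = (1.4112, 2.116)
(u₃, v₃) = (1.4112, 2.116) − 0.02·(11.2896, 8.464) = (1.185408, 1.94672)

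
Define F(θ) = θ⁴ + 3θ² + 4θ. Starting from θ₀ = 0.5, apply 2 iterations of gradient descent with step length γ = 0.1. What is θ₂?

F′(θ) = 4θ³ + 6θ + 4
Step 1: F′(0.5) = 7.5; θ₁ = 0.5 − 0.1·7.5 = -0.25
Step 2: F′(-0.25) = 2.4375; θ₂ = -0.25 − 0.1·2.4375 = -0.49375

-0.49375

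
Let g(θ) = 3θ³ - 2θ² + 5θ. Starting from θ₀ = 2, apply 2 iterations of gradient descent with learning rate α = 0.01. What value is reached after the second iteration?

g′(θ) = 9θ² - 4θ + 5
θ₁ = 2 − 0.01·33 = 1.67
θ₂ = 1.67 − 0.01·23.4201 = 1.435799

1.435799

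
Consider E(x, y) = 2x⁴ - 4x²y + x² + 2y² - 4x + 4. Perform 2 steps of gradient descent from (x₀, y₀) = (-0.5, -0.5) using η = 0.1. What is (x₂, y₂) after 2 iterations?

∇E = (8x³ - 8xy + 2x - 4, -4x² + 4y)
(x₁, y₁) = (-0.5, -0.5) − 0.1·(-8, -3) = (0.3, -0.2)
(x₂, y₂) = (0.3, -0.2) − 0.1·(-2.704, -1.16) = (0.5704, -0.084)

(0.5704, -0.084)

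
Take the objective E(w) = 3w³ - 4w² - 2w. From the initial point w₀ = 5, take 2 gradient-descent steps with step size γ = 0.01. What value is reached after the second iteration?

2.539199

E′(w) = 9w² - 8w - 2
Step 1: E′(5) = 183; w₁ = 5 − 0.01·183 = 3.17
Step 2: E′(3.17) = 63.0801; w₂ = 3.17 − 0.01·63.0801 = 2.539199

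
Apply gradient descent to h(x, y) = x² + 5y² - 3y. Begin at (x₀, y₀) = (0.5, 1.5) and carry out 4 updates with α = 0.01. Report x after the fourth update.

∇h = (2x, 10y - 3)
(x₁, y₁) = (0.5, 1.5) − 0.01·(1, 12) = (0.49, 1.38)
(x₂, y₂) = (0.49, 1.38) − 0.01·(0.98, 10.8) = (0.4802, 1.272)
(x₃, y₃) = (0.4802, 1.272) − 0.01·(0.9604, 9.72) = (0.470596, 1.1748)
(x₄, y₄) = (0.470596, 1.1748) − 0.01·(0.941192, 8.748) = (0.46118408, 1.08732)
x = 0.46118408

0.46118408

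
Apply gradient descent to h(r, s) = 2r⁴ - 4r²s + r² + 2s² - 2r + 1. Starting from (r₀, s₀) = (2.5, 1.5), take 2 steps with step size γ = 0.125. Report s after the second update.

∇h = (8r³ - 8rs + 2r - 2, -4r² + 4s)
(r₁, s₁) = (2.5, 1.5) − 0.125·(98, -19) = (-9.75, 3.875)
(r₂, s₂) = (-9.75, 3.875) − 0.125·(-7134.125, -364.75) = (882.015625, 49.46875)
s = 49.46875

49.46875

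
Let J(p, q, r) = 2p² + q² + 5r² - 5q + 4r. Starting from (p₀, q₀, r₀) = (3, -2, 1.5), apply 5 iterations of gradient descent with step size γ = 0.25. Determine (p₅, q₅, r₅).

∇J = (4p, 2q - 5, 10r + 4)
Step 1: at (3, -2, 1.5), ∇J = (12, -9, 19) → (3, -2, 1.5) − 0.25·(12, -9, 19) = (0, 0.25, -3.25)
Step 2: at (0, 0.25, -3.25), ∇J = (0, -4.5, -28.5) → (0, 0.25, -3.25) − 0.25·(0, -4.5, -28.5) = (0, 1.375, 3.875)
Step 3: at (0, 1.375, 3.875), ∇J = (0, -2.25, 42.75) → (0, 1.375, 3.875) − 0.25·(0, -2.25, 42.75) = (0, 1.9375, -6.8125)
Step 4: at (0, 1.9375, -6.8125), ∇J = (0, -1.125, -64.125) → (0, 1.9375, -6.8125) − 0.25·(0, -1.125, -64.125) = (0, 2.21875, 9.21875)
Step 5: at (0, 2.21875, 9.21875), ∇J = (0, -0.5625, 96.1875) → (0, 2.21875, 9.21875) − 0.25·(0, -0.5625, 96.1875) = (0, 2.359375, -14.828125)

(0, 2.359375, -14.828125)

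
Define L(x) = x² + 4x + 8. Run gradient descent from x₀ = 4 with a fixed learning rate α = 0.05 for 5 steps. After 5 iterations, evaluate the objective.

16.5524238436

L′(x) = 2x + 4
x₁ = 4 − 0.05·12 = 3.4
x₂ = 3.4 − 0.05·10.8 = 2.86
x₃ = 2.86 − 0.05·9.72 = 2.374
x₄ = 2.374 − 0.05·8.748 = 1.9366
x₅ = 1.9366 − 0.05·7.8732 = 1.54294
L(1.54294) = 16.5524238436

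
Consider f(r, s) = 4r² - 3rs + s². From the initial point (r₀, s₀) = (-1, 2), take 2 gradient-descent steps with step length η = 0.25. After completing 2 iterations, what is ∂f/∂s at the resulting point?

∇f = (8r - 3s, -3r + 2s)
Step 1: at (-1, 2), ∇f = (-14, 7) → (-1, 2) − 0.25·(-14, 7) = (2.5, 0.25)
Step 2: at (2.5, 0.25), ∇f = (19.25, -7) → (2.5, 0.25) − 0.25·(19.25, -7) = (-2.3125, 2)
∂f/∂s at (-2.3125, 2) = 10.9375

10.9375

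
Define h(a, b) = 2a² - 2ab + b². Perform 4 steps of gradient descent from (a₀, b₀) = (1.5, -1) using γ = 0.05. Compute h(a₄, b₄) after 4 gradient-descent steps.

∇h = (4a - 2b, -2a + 2b)
(a₁, b₁) = (1.5, -1) − 0.05·(8, -5) = (1.1, -0.75)
(a₂, b₂) = (1.1, -0.75) − 0.05·(5.9, -3.7) = (0.805, -0.565)
(a₃, b₃) = (0.805, -0.565) − 0.05·(4.35, -2.74) = (0.5875, -0.428)
(a₄, b₄) = (0.5875, -0.428) − 0.05·(3.206, -2.031) = (0.4272, -0.32645)
h(0.4272, -0.32645) = 0.7504881625

0.7504881625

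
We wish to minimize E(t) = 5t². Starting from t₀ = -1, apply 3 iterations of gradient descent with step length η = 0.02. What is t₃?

E′(t) = 10t
Step 1: E′(-1) = -10; t₁ = -1 − 0.02·(-10) = -0.8
Step 2: E′(-0.8) = -8; t₂ = -0.8 − 0.02·(-8) = -0.64
Step 3: E′(-0.64) = -6.4; t₃ = -0.64 − 0.02·(-6.4) = -0.512

-0.512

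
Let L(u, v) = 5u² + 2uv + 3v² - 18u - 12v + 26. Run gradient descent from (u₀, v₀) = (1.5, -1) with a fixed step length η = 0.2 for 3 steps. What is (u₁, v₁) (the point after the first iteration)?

(2.5, 2)

∇L = (10u + 2v - 18, 2u + 6v - 12)
(u₁, v₁) = (1.5, -1) − 0.2·(-5, -15) = (2.5, 2)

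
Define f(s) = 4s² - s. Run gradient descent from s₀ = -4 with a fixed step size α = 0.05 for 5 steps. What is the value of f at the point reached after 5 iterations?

f′(s) = 8s - 1
Step 1: f′(-4) = -33; s₁ = -4 − 0.05·(-33) = -2.35
Step 2: f′(-2.35) = -19.8; s₂ = -2.35 − 0.05·(-19.8) = -1.36
Step 3: f′(-1.36) = -11.88; s₃ = -1.36 − 0.05·(-11.88) = -0.766
Step 4: f′(-0.766) = -7.128; s₄ = -0.766 − 0.05·(-7.128) = -0.4096
Step 5: f′(-0.4096) = -4.2768; s₅ = -0.4096 − 0.05·(-4.2768) = -0.19576
f(-0.19576) = 0.3490479104

0.3490479104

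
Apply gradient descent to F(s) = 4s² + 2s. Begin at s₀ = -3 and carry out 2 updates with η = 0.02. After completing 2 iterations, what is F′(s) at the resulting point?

-15.5232

F′(s) = 8s + 2
s₁ = -3 − 0.02·(-22) = -2.56
s₂ = -2.56 − 0.02·(-18.48) = -2.1904
F′(s) at (-2.1904) = -15.5232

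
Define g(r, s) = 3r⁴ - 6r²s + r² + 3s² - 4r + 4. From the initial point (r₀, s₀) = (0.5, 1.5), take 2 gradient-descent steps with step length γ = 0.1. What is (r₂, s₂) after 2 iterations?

∇g = (12r³ - 12rs + 2r - 4, -6r² + 6s)
(r₁, s₁) = (0.5, 1.5) − 0.1·(-10.5, 7.5) = (1.55, 0.75)
(r₂, s₂) = (1.55, 0.75) − 0.1·(29.8365, -9.915) = (-1.43365, 1.7415)

(-1.43365, 1.7415)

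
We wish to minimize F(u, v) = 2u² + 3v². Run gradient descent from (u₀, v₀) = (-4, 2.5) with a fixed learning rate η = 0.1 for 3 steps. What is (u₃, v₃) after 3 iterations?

(-0.864, 0.16)

∇F = (4u, 6v)
Step 1: at (-4, 2.5), ∇F = (-16, 15) → (-4, 2.5) − 0.1·(-16, 15) = (-2.4, 1)
Step 2: at (-2.4, 1), ∇F = (-9.6, 6) → (-2.4, 1) − 0.1·(-9.6, 6) = (-1.44, 0.4)
Step 3: at (-1.44, 0.4), ∇F = (-5.76, 2.4) → (-1.44, 0.4) − 0.1·(-5.76, 2.4) = (-0.864, 0.16)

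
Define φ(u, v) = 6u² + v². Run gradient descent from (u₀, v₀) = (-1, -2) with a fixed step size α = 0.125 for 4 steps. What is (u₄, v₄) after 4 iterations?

∇φ = (12u, 2v)
(u₁, v₁) = (-1, -2) − 0.125·(-12, -4) = (0.5, -1.5)
(u₂, v₂) = (0.5, -1.5) − 0.125·(6, -3) = (-0.25, -1.125)
(u₃, v₃) = (-0.25, -1.125) − 0.125·(-3, -2.25) = (0.125, -0.84375)
(u₄, v₄) = (0.125, -0.84375) − 0.125·(1.5, -1.6875) = (-0.0625, -0.6328125)

(-0.0625, -0.6328125)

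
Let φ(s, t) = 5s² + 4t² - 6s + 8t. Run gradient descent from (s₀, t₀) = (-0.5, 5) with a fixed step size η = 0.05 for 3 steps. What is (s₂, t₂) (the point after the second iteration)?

∇φ = (10s - 6, 8t + 8)
(s₁, t₁) = (-0.5, 5) − 0.05·(-11, 48) = (0.05, 2.6)
(s₂, t₂) = (0.05, 2.6) − 0.05·(-5.5, 28.8) = (0.325, 1.16)

(0.325, 1.16)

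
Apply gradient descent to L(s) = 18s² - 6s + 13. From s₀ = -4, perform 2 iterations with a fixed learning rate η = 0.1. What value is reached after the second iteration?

L′(s) = 36s - 6
Step 1: L′(-4) = -150; s₁ = -4 − 0.1·(-150) = 11
Step 2: L′(11) = 390; s₂ = 11 − 0.1·390 = -28

-28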